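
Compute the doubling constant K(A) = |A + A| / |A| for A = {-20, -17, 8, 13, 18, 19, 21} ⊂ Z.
K = |A + A| / |A| = 26/7

Enumerate A + A = {a + b : a, b ∈ A}. With |A| = 7, there are |A|^2 = 49 ordered sum pairs; collecting distinct values, A + A = {-40, -37, -34, -12, -9, -7, -4, -2, -1, 1, 2, 4, 16, 21, 26, 27, 29, 31, 32, 34, 36, 37, 38, 39, 40, 42}, so |A + A| = 26. Thus K = 26/7. For comparison, the minimum possible |A + A| over all 7-element sets is 2·7 − 1 = 13 (so min K = 13/7), attained only by arithmetic progressions.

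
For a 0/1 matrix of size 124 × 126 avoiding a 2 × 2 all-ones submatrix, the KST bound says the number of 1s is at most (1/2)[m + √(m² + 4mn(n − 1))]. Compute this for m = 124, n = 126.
z(124, 126; 2, 2) ≤ (1/2)[124 + √(124² + 4·124·126·125)] = (1/2)[124 + √7827376] = 1460.8724

Kővári–Sós–Turán: let r_1, ..., r_124 be the row sums and z = Σ r_i the total number of 1s. Each pair of columns can share at most one row with both entries 1 (else a 2×2 all-ones block appears), so Σ_i C(r_i, 2) ≤ C(126, 2) = 7875. By convexity Σ_i C(r_i, 2) ≥ 124·C(z/124, 2) = z(z − 124)/(2·124), giving z² − 124z − 124·126·125 ≤ 0 and hence z ≤ (1/2)[124 + √(15376 + 4·1953000)] = (1/2)[124 + √7827376] ≈ (1/2)(124 + 2797.7448) = 1460.8724.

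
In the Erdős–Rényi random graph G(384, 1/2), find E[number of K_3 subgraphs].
E[# K_3] = C(384, 3) · (1/2)^C(3, 2) = 9363584 / 2^3 = 1170448

For each 3-subset S of vertices (there are C(384, 3) = 9363584 such S), let X_S = 1 if S induces a K_3 (all C(3, 2) = 3 edges present). Then P(X_S = 1) = (1/2)^3 = 1/8. By linearity of expectation, E[# K_3] = C(384, 3) · (1/2)^3 = 9363584 / 8 = 1170448.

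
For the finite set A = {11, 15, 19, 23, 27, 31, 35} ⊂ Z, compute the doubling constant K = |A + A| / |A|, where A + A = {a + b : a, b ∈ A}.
K = |A + A| / |A| = 13/7

Enumerate A + A = {a + b : a, b ∈ A}. With |A| = 7, there are |A|^2 = 49 ordered sum pairs; collecting distinct values, A + A = {22, 26, 30, 34, 38, 42, 46, 50, 54, 58, 62, 66, 70}, so |A + A| = 13. Thus K = 13/7. Here |A + A| = 2|A| − 1 = 13, the minimum possible — so K = 13/7 is minimal, which holds iff A is an arithmetic progression.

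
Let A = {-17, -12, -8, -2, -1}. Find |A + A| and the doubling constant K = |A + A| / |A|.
K = |A + A| / |A| = 15/5 = 3

Enumerate A + A = {a + b : a, b ∈ A}. With |A| = 5, there are |A|^2 = 25 ordered sum pairs; collecting distinct values, A + A = {-34, -29, -25, -24, -20, -19, -18, -16, -14, -13, -10, -9, -4, -3, -2}, so |A + A| = 15. Thus K = 15/5 = 3. For comparison, the minimum possible |A + A| over all 5-element sets is 2·5 − 1 = 9 (so min K = 9/5), attained only by arithmetic progressions.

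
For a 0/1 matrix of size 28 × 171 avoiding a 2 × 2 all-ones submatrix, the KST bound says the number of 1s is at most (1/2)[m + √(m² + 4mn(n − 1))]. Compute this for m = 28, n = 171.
z(28, 171; 2, 2) ≤ (1/2)[28 + √(28² + 4·28·171·170)] = (1/2)[28 + √3256624] = 916.3059

Kővári–Sós–Turán: let r_1, ..., r_28 be the row sums and z = Σ r_i the total number of 1s. Each pair of columns can share at most one row with both entries 1 (else a 2×2 all-ones block appears), so Σ_i C(r_i, 2) ≤ C(171, 2) = 14535. By convexity Σ_i C(r_i, 2) ≥ 28·C(z/28, 2) = z(z − 28)/(2·28), giving z² − 28z − 28·171·170 ≤ 0 and hence z ≤ (1/2)[28 + √(784 + 4·813960)] = (1/2)[28 + √3256624] ≈ (1/2)(28 + 1804.6119) = 916.3059.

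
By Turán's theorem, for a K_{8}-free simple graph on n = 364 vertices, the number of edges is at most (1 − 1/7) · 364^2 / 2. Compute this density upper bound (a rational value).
Turán density bound = (6/7) · 364^2/2 = 56784

Turán's theorem: ex(n, K_{r+1}) is achieved by the complete r-partite Turán graph T(n, r) with parts as balanced as possible, and is at most (1 − 1/r) · n^2/2. For r = 7, n = 364: the density bound is (6/7) · 132496/2 = 56784. Since 7 ∣ 364, the Turán graph T(364, 7) has parts of equal size 52, and its edge count e(T(364, 7)) = 56784 attains the density bound exactly.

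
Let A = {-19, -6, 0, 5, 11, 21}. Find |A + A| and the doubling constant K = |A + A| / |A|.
K = |A + A| / |A| = 20/6 = 10/3

Enumerate A + A = {a + b : a, b ∈ A}. With |A| = 6, there are |A|^2 = 36 ordered sum pairs; collecting distinct values, A + A = {-38, -25, -19, -14, -12, -8, -6, -1, 0, 2, 5, 10, 11, 15, 16, 21, 22, 26, 32, 42}, so |A + A| = 20. Thus K = 20/6 = 10/3. For comparison, the minimum possible |A + A| over all 6-element sets is 2·6 − 1 = 11 (so min K = 11/6), attained only by arithmetic progressions.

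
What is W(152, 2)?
W(152, 2) = 152 + 1 = 153

A 2-term AP is any pair of integers, so a monochromatic 2-AP exists iff some colour is used at least twice. With 152 colours, the colouring i ↦ i on {1, ..., 152} uses each colour once, avoiding any monochromatic pair, so W(152, 2) > 152. For {1, ..., 153}, pigeonhole forces two integers of the same colour, which form a monochromatic 2-AP. Hence W(152, 2) = 153.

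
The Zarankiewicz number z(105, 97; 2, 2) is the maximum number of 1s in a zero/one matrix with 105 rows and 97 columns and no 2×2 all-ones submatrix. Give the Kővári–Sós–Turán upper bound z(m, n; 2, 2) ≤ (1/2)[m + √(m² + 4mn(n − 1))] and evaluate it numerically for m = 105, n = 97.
z(105, 97; 2, 2) ≤ (1/2)[105 + √(105² + 4·105·97·96)] = (1/2)[105 + √3922065] = 1042.7102

Kővári–Sós–Turán: let r_1, ..., r_105 be the row sums and z = Σ r_i the total number of 1s. Each pair of columns can share at most one row with both entries 1 (else a 2×2 all-ones block appears), so Σ_i C(r_i, 2) ≤ C(97, 2) = 4656. By convexity Σ_i C(r_i, 2) ≥ 105·C(z/105, 2) = z(z − 105)/(2·105), giving z² − 105z − 105·97·96 ≤ 0 and hence z ≤ (1/2)[105 + √(11025 + 4·977760)] = (1/2)[105 + √3922065] ≈ (1/2)(105 + 1980.4204) = 1042.7102.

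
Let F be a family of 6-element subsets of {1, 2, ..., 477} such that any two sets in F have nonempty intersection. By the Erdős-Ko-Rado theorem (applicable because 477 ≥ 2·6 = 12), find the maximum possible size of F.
max |F| = C(476, 5) = 199388817320

Erdős-Ko-Rado (1961): when n ≥ 2k, max |F| = C(n−1, k−1). The bound is attained by the star {A : i ∈ A} for any fixed i ∈ [n]. Here C(477−1, 6−1) = C(476, 5) = 199388817320.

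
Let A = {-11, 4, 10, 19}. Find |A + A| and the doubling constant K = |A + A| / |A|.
K = |A + A| / |A| = 9/4

Enumerate A + A = {a + b : a, b ∈ A}. With |A| = 4, there are |A|^2 = 16 ordered sum pairs; collecting distinct values, A + A = {-22, -7, -1, 8, 14, 20, 23, 29, 38}, so |A + A| = 9. Thus K = 9/4. For comparison, the minimum possible |A + A| over all 4-element sets is 2·4 − 1 = 7 (so min K = 7/4), attained only by arithmetic progressions.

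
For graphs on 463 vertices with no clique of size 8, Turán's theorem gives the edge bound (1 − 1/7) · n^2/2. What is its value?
Turán density bound = (6/7) · 463^2/2 = 643107/7 ≈ 91872.4286

Turán's theorem: ex(n, K_{r+1}) is achieved by the complete r-partite Turán graph T(n, r) with parts as balanced as possible, and is at most (1 − 1/r) · n^2/2. For r = 7, n = 463: the density bound is (6/7) · 214369/2 = 643107/7 ≈ 91872.4286. The integer-valued extremum is e(T(463, 7)) = 91872, which is strictly less than the density bound 643107/7 since 7 ∤ 463 (the parts of T(463, 7) cannot all be equal).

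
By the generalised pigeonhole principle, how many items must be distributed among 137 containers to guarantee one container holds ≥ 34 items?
n = (34 − 1)·137 + 1 = 4522

By the generalised pigeonhole principle, to guarantee some box contains ≥ r objects we need more than (r − 1) · k objects total. Threshold: n = (r − 1) · k + 1. With r = 34 and k = 137: n = 33 · 137 + 1 = 4521 + 1 = 4522. For n = 4521 = 33 · 137, we can put exactly 33 objects in every box, avoiding 34 in any single one — so 4522 is tight.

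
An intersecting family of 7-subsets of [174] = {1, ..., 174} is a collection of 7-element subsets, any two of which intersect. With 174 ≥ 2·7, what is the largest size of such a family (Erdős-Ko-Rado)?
max |F| = C(173, 6) = 34110106212

The Erdős-Ko-Rado theorem states: for n ≥ 2k, an intersecting family of k-subsets of an n-element set has size at most C(n − 1, k − 1), with equality for 'star' families {A ⊆ [n] : |A| = k, i ∈ A} (fix an element i). For n = 174, k = 7: C(173, 6) = 34110106212.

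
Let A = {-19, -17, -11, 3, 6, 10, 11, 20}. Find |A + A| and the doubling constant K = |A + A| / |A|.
K = |A + A| / |A| = 34/8 = 17/4

Enumerate A + A = {a + b : a, b ∈ A}. With |A| = 8, there are |A|^2 = 64 ordered sum pairs; collecting distinct values, A + A = {-38, -36, -34, -30, -28, -22, -16, -14, -13, -11, -9, -8, -7, -6, -5, -1, 0, 1, 3, 6, 9, 12, 13, 14, 16, 17, 20, 21, 22, 23, 26, 30, 31, 40}, so |A + A| = 34. Thus K = 34/8 = 17/4. For comparison, the minimum possible |A + A| over all 8-element sets is 2·8 − 1 = 15 (so min K = 15/8), attained only by arithmetic progressions.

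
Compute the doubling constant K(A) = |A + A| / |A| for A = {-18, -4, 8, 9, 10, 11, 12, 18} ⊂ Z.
K = |A + A| / |A| = 29/8

Enumerate A + A = {a + b : a, b ∈ A}. With |A| = 8, there are |A|^2 = 64 ordered sum pairs; collecting distinct values, A + A = {-36, -22, -10, -9, -8, -7, -6, 0, 4, 5, 6, 7, 8, 14, 16, 17, 18, 19, 20, 21, 22, 23, 24, 26, 27, 28, 29, 30, 36}, so |A + A| = 29. Thus K = 29/8. For comparison, the minimum possible |A + A| over all 8-element sets is 2·8 − 1 = 15 (so min K = 15/8), attained only by arithmetic progressions.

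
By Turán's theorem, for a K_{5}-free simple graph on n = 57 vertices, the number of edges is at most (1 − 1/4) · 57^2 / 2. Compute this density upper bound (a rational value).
Turán density bound = (3/4) · 57^2/2 = 9747/8 ≈ 1218.375

Turán's theorem: ex(n, K_{r+1}) is achieved by the complete r-partite Turán graph T(n, r) with parts as balanced as possible, and is at most (1 − 1/r) · n^2/2. For r = 4, n = 57: the density bound is (3/4) · 3249/2 = 9747/8 ≈ 1218.375. The integer-valued extremum is e(T(57, 4)) = 1218, which is strictly less than the density bound 9747/8 since 4 ∤ 57 (the parts of T(57, 4) cannot all be equal).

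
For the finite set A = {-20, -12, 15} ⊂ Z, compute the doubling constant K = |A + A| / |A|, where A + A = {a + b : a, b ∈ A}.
K = |A + A| / |A| = 6/3 = 2

Enumerate A + A = {a + b : a, b ∈ A}. With |A| = 3, there are |A|^2 = 9 ordered sum pairs; collecting distinct values, A + A = {-40, -32, -24, -5, 3, 30}, so |A + A| = 6. Thus K = 6/3 = 2. For comparison, the minimum possible |A + A| over all 3-element sets is 2·3 − 1 = 5 (so min K = 5/3), attained only by arithmetic progressions.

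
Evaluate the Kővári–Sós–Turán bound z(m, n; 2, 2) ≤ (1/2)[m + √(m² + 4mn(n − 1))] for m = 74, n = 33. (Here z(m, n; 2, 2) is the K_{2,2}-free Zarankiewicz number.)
z(74, 33; 2, 2) ≤ (1/2)[74 + √(74² + 4·74·33·32)] = (1/2)[74 + √318052] = 318.9805

Kővári–Sós–Turán: let r_1, ..., r_74 be the row sums and z = Σ r_i the total number of 1s. Each pair of columns can share at most one row with both entries 1 (else a 2×2 all-ones block appears), so Σ_i C(r_i, 2) ≤ C(33, 2) = 528. By convexity Σ_i C(r_i, 2) ≥ 74·C(z/74, 2) = z(z − 74)/(2·74), giving z² − 74z − 74·33·32 ≤ 0 and hence z ≤ (1/2)[74 + √(5476 + 4·78144)] = (1/2)[74 + √318052] ≈ (1/2)(74 + 563.961) = 318.9805.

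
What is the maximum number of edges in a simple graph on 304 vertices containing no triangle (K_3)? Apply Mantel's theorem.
ex(304, K_3) = ⌊304^2/4⌋ = 23104

Mantel (1907): a triangle-free graph on n vertices has at most ⌊n^2/4⌋ edges, with equality for the complete bipartite graph K_{⌊n/2⌋, ⌈n/2⌉}. For n = 304: ⌊304^2/4⌋ = ⌊92416/4⌋ = 23104. The extremal graph is K_{152, 152}, which has 152·152 = 23104 edges.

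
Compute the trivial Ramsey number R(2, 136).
R(2, 136) = 136

R(2, k) = k for all k ≥ 2: in a 2-colouring of K_k, either some edge is red (a red K_2) or all edges are blue (a blue K_k). And K_{135} coloured all-blue has no blue K_136, so R(2, 136) > 135. Hence R(2, 136) = 136.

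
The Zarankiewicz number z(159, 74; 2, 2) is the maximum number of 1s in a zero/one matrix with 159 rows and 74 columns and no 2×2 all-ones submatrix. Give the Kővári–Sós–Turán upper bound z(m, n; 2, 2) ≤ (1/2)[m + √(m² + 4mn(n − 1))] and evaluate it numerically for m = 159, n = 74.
z(159, 74; 2, 2) ≤ (1/2)[159 + √(159² + 4·159·74·73)] = (1/2)[159 + √3460953] = 1009.6818

Kővári–Sós–Turán: let r_1, ..., r_159 be the row sums and z = Σ r_i the total number of 1s. Each pair of columns can share at most one row with both entries 1 (else a 2×2 all-ones block appears), so Σ_i C(r_i, 2) ≤ C(74, 2) = 2701. By convexity Σ_i C(r_i, 2) ≥ 159·C(z/159, 2) = z(z − 159)/(2·159), giving z² − 159z − 159·74·73 ≤ 0 and hence z ≤ (1/2)[159 + √(25281 + 4·858918)] = (1/2)[159 + √3460953] ≈ (1/2)(159 + 1860.3637) = 1009.6818.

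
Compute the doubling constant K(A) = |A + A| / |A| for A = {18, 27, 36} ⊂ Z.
K = |A + A| / |A| = 5/3

Enumerate A + A = {a + b : a, b ∈ A}. With |A| = 3, there are |A|^2 = 9 ordered sum pairs; collecting distinct values, A + A = {36, 45, 54, 63, 72}, so |A + A| = 5. Thus K = 5/3. Here |A + A| = 2|A| − 1 = 5, the minimum possible — so K = 5/3 is minimal, which holds iff A is an arithmetic progression.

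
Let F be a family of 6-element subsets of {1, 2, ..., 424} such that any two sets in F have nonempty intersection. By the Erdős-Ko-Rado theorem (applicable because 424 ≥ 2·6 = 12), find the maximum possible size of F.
max |F| = C(423, 5) = 110208979629

Erdős-Ko-Rado (1961): when n ≥ 2k, max |F| = C(n−1, k−1). The bound is attained by the star {A : i ∈ A} for any fixed i ∈ [n]. Here C(424−1, 6−1) = C(423, 5) = 110208979629.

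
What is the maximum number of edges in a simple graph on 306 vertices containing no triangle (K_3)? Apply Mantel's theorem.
ex(306, K_3) = ⌊306^2/4⌋ = 23409

Mantel (1907): a triangle-free graph on n vertices has at most ⌊n^2/4⌋ edges, with equality for the complete bipartite graph K_{⌊n/2⌋, ⌈n/2⌉}. For n = 306: ⌊306^2/4⌋ = ⌊93636/4⌋ = 23409. The extremal graph is K_{153, 153}, which has 153·153 = 23409 edges.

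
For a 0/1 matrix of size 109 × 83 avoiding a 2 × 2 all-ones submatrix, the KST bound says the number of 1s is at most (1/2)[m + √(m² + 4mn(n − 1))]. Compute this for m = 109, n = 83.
z(109, 83; 2, 2) ≤ (1/2)[109 + √(109² + 4·109·83·82)] = (1/2)[109 + √2979297] = 917.532

Kővári–Sós–Turán: let r_1, ..., r_109 be the row sums and z = Σ r_i the total number of 1s. Each pair of columns can share at most one row with both entries 1 (else a 2×2 all-ones block appears), so Σ_i C(r_i, 2) ≤ C(83, 2) = 3403. By convexity Σ_i C(r_i, 2) ≥ 109·C(z/109, 2) = z(z − 109)/(2·109), giving z² − 109z − 109·83·82 ≤ 0 and hence z ≤ (1/2)[109 + √(11881 + 4·741854)] = (1/2)[109 + √2979297] ≈ (1/2)(109 + 1726.064) = 917.532.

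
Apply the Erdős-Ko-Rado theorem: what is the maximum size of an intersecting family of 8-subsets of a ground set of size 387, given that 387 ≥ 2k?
max |F| = C(386, 7) = 239838793758080

The Erdős-Ko-Rado theorem states: for n ≥ 2k, an intersecting family of k-subsets of an n-element set has size at most C(n − 1, k − 1), with equality for 'star' families {A ⊆ [n] : |A| = k, i ∈ A} (fix an element i). For n = 387, k = 8: C(386, 7) = 239838793758080.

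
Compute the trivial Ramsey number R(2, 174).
R(2, 174) = 174

R(2, k) = k for all k ≥ 2: in a 2-colouring of K_k, either some edge is red (a red K_2) or all edges are blue (a blue K_k). And K_{173} coloured all-blue has no blue K_174, so R(2, 174) > 173. Hence R(2, 174) = 174.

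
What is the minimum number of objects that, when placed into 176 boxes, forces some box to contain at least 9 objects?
n = (9 − 1)·176 + 1 = 1409

By the generalised pigeonhole principle, to guarantee some box contains ≥ r objects we need more than (r − 1) · k objects total. Threshold: n = (r − 1) · k + 1. With r = 9 and k = 176: n = 8 · 176 + 1 = 1408 + 1 = 1409. For n = 1408 = 8 · 176, we can put exactly 8 objects in every box, avoiding 9 in any single one — so 1409 is tight.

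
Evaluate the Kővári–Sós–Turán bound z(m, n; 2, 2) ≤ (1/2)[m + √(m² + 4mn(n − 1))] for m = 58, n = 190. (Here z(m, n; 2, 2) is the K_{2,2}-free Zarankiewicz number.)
z(58, 190; 2, 2) ≤ (1/2)[58 + √(58² + 4·58·190·189)] = (1/2)[58 + √8334484] = 1472.4753

Kővári–Sós–Turán: let r_1, ..., r_58 be the row sums and z = Σ r_i the total number of 1s. Each pair of columns can share at most one row with both entries 1 (else a 2×2 all-ones block appears), so Σ_i C(r_i, 2) ≤ C(190, 2) = 17955. By convexity Σ_i C(r_i, 2) ≥ 58·C(z/58, 2) = z(z − 58)/(2·58), giving z² − 58z − 58·190·189 ≤ 0 and hence z ≤ (1/2)[58 + √(3364 + 4·2082780)] = (1/2)[58 + √8334484] ≈ (1/2)(58 + 2886.9506) = 1472.4753.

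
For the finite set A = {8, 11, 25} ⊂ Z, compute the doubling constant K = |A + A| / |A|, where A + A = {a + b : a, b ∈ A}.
K = |A + A| / |A| = 6/3 = 2

Enumerate A + A = {a + b : a, b ∈ A}. With |A| = 3, there are |A|^2 = 9 ordered sum pairs; collecting distinct values, A + A = {16, 19, 22, 33, 36, 50}, so |A + A| = 6. Thus K = 6/3 = 2. For comparison, the minimum possible |A + A| over all 3-element sets is 2·3 − 1 = 5 (so min K = 5/3), attained only by arithmetic progressions.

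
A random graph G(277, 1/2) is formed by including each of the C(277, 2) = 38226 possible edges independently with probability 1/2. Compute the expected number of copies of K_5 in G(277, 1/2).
E[# K_5] = C(277, 5) · (1/2)^C(5, 2) = 13105497405 / 2^10 ≈ 12798337.309570

For each 5-subset S of vertices (there are C(277, 5) = 13105497405 such S), let X_S = 1 if S induces a K_5 (all C(5, 2) = 10 edges present). Then P(X_S = 1) = (1/2)^10 = 1/1024. By linearity of expectation, E[# K_5] = C(277, 5) · (1/2)^10 = 13105497405 / 1024 ≈ 12798337.309570.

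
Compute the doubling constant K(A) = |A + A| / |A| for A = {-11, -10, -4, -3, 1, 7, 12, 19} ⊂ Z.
K = |A + A| / |A| = 30/8 = 15/4

Enumerate A + A = {a + b : a, b ∈ A}. With |A| = 8, there are |A|^2 = 64 ordered sum pairs; collecting distinct values, A + A = {-22, -21, -20, -15, -14, -13, -10, -9, -8, -7, -6, -4, -3, -2, 1, 2, 3, 4, 8, 9, 13, 14, 15, 16, 19, 20, 24, 26, 31, 38}, so |A + A| = 30. Thus K = 30/8 = 15/4. For comparison, the minimum possible |A + A| over all 8-element sets is 2·8 − 1 = 15 (so min K = 15/8), attained only by arithmetic progressions.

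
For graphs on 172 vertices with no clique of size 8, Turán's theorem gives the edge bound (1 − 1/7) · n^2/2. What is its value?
Turán density bound = (6/7) · 172^2/2 = 88752/7 ≈ 12678.8571

Turán's theorem: ex(n, K_{r+1}) is achieved by the complete r-partite Turán graph T(n, r) with parts as balanced as possible, and is at most (1 − 1/r) · n^2/2. For r = 7, n = 172: the density bound is (6/7) · 29584/2 = 88752/7 ≈ 12678.8571. The integer-valued extremum is e(T(172, 7)) = 12678, which is strictly less than the density bound 88752/7 since 7 ∤ 172 (the parts of T(172, 7) cannot all be equal).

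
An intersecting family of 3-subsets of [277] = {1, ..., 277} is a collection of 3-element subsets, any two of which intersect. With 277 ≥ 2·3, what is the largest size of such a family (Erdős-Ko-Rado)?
max |F| = C(276, 2) = 37950

Erdős-Ko-Rado (1961): when n ≥ 2k, max |F| = C(n−1, k−1). The bound is attained by the star {A : i ∈ A} for any fixed i ∈ [n]. Here C(277−1, 3−1) = C(276, 2) = 37950.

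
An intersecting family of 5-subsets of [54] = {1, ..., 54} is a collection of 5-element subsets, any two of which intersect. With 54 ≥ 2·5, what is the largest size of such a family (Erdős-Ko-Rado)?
max |F| = C(53, 4) = 292825

Erdős-Ko-Rado (1961): when n ≥ 2k, max |F| = C(n−1, k−1). The bound is attained by the star {A : i ∈ A} for any fixed i ∈ [n]. Here C(54−1, 5−1) = C(53, 4) = 292825.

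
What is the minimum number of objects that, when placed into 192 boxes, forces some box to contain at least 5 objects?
n = (5 − 1)·192 + 1 = 769

By the generalised pigeonhole principle, to guarantee some box contains ≥ r objects we need more than (r − 1) · k objects total. Threshold: n = (r − 1) · k + 1. With r = 5 and k = 192: n = 4 · 192 + 1 = 768 + 1 = 769. For n = 768 = 4 · 192, we can put exactly 4 objects in every box, avoiding 5 in any single one — so 769 is tight.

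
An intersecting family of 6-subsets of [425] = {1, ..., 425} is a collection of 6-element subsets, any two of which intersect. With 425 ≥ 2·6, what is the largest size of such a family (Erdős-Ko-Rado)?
max |F| = C(424, 5) = 111524122584

The Erdős-Ko-Rado theorem states: for n ≥ 2k, an intersecting family of k-subsets of an n-element set has size at most C(n − 1, k − 1), with equality for 'star' families {A ⊆ [n] : |A| = k, i ∈ A} (fix an element i). For n = 425, k = 6: C(424, 5) = 111524122584.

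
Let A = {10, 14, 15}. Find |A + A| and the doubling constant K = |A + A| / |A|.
K = |A + A| / |A| = 6/3 = 2

Enumerate A + A = {a + b : a, b ∈ A}. With |A| = 3, there are |A|^2 = 9 ordered sum pairs; collecting distinct values, A + A = {20, 24, 25, 28, 29, 30}, so |A + A| = 6. Thus K = 6/3 = 2. For comparison, the minimum possible |A + A| over all 3-element sets is 2·3 − 1 = 5 (so min K = 5/3), attained only by arithmetic progressions.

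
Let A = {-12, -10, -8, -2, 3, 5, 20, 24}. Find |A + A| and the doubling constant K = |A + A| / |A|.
K = |A + A| / |A| = 30/8 = 15/4

Enumerate A + A = {a + b : a, b ∈ A}. With |A| = 8, there are |A|^2 = 64 ordered sum pairs; collecting distinct values, A + A = {-24, -22, -20, -18, -16, -14, -12, -10, -9, -7, -5, -4, -3, 1, 3, 6, 8, 10, 12, 14, 16, 18, 22, 23, 25, 27, 29, 40, 44, 48}, so |A + A| = 30. Thus K = 30/8 = 15/4. For comparison, the minimum possible |A + A| over all 8-element sets is 2·8 − 1 = 15 (so min K = 15/8), attained only by arithmetic progressions.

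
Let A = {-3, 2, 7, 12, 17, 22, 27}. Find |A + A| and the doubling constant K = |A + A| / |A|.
K = |A + A| / |A| = 13/7

Enumerate A + A = {a + b : a, b ∈ A}. With |A| = 7, there are |A|^2 = 49 ordered sum pairs; collecting distinct values, A + A = {-6, -1, 4, 9, 14, 19, 24, 29, 34, 39, 44, 49, 54}, so |A + A| = 13. Thus K = 13/7. Here |A + A| = 2|A| − 1 = 13, the minimum possible — so K = 13/7 is minimal, which holds iff A is an arithmetic progression.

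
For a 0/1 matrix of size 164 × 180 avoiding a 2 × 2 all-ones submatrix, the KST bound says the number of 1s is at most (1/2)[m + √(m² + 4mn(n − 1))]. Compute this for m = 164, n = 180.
z(164, 180; 2, 2) ≤ (1/2)[164 + √(164² + 4·164·180·179)] = (1/2)[164 + √21163216] = 2382.1748

Kővári–Sós–Turán: let r_1, ..., r_164 be the row sums and z = Σ r_i the total number of 1s. Each pair of columns can share at most one row with both entries 1 (else a 2×2 all-ones block appears), so Σ_i C(r_i, 2) ≤ C(180, 2) = 16110. By convexity Σ_i C(r_i, 2) ≥ 164·C(z/164, 2) = z(z − 164)/(2·164), giving z² − 164z − 164·180·179 ≤ 0 and hence z ≤ (1/2)[164 + √(26896 + 4·5284080)] = (1/2)[164 + √21163216] ≈ (1/2)(164 + 4600.3496) = 2382.1748.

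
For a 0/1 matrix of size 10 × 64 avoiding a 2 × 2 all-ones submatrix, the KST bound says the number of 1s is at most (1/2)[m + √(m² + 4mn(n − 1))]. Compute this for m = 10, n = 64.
z(10, 64; 2, 2) ≤ (1/2)[10 + √(10² + 4·10·64·63)] = (1/2)[10 + √161380] = 205.8606

Kővári–Sós–Turán: let r_1, ..., r_10 be the row sums and z = Σ r_i the total number of 1s. Each pair of columns can share at most one row with both entries 1 (else a 2×2 all-ones block appears), so Σ_i C(r_i, 2) ≤ C(64, 2) = 2016. By convexity Σ_i C(r_i, 2) ≥ 10·C(z/10, 2) = z(z − 10)/(2·10), giving z² − 10z − 10·64·63 ≤ 0 and hence z ≤ (1/2)[10 + √(100 + 4·40320)] = (1/2)[10 + √161380] ≈ (1/2)(10 + 401.7213) = 205.8606.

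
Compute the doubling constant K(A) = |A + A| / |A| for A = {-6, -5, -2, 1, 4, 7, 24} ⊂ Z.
K = |A + A| / |A| = 22/7

Enumerate A + A = {a + b : a, b ∈ A}. With |A| = 7, there are |A|^2 = 49 ordered sum pairs; collecting distinct values, A + A = {-12, -11, -10, -8, -7, -5, -4, -2, -1, 1, 2, 5, 8, 11, 14, 18, 19, 22, 25, 28, 31, 48}, so |A + A| = 22. Thus K = 22/7. For comparison, the minimum possible |A + A| over all 7-element sets is 2·7 − 1 = 13 (so min K = 13/7), attained only by arithmetic progressions.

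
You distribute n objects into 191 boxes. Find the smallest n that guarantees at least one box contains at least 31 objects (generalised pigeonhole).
n = (31 − 1)·191 + 1 = 5731

By the generalised pigeonhole principle, to guarantee some box contains ≥ r objects we need more than (r − 1) · k objects total. Threshold: n = (r − 1) · k + 1. With r = 31 and k = 191: n = 30 · 191 + 1 = 5730 + 1 = 5731. For n = 5730 = 30 · 191, we can put exactly 30 objects in every box, avoiding 31 in any single one — so 5731 is tight.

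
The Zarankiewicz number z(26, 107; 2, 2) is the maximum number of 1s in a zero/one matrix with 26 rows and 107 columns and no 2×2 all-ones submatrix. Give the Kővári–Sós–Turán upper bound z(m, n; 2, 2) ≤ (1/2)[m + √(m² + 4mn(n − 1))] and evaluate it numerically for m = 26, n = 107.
z(26, 107; 2, 2) ≤ (1/2)[26 + √(26² + 4·26·107·106)] = (1/2)[26 + √1180244] = 556.1952

Kővári–Sós–Turán: let r_1, ..., r_26 be the row sums and z = Σ r_i the total number of 1s. Each pair of columns can share at most one row with both entries 1 (else a 2×2 all-ones block appears), so Σ_i C(r_i, 2) ≤ C(107, 2) = 5671. By convexity Σ_i C(r_i, 2) ≥ 26·C(z/26, 2) = z(z − 26)/(2·26), giving z² − 26z − 26·107·106 ≤ 0 and hence z ≤ (1/2)[26 + √(676 + 4·294892)] = (1/2)[26 + √1180244] ≈ (1/2)(26 + 1086.3904) = 556.1952.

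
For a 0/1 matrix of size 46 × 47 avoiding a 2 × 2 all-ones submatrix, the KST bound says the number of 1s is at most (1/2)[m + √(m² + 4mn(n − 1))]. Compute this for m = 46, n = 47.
z(46, 47; 2, 2) ≤ (1/2)[46 + √(46² + 4·46·47·46)] = (1/2)[46 + √399924] = 339.1977

Kővári–Sós–Turán: let r_1, ..., r_46 be the row sums and z = Σ r_i the total number of 1s. Each pair of columns can share at most one row with both entries 1 (else a 2×2 all-ones block appears), so Σ_i C(r_i, 2) ≤ C(47, 2) = 1081. By convexity Σ_i C(r_i, 2) ≥ 46·C(z/46, 2) = z(z − 46)/(2·46), giving z² − 46z − 46·47·46 ≤ 0 and hence z ≤ (1/2)[46 + √(2116 + 4·99452)] = (1/2)[46 + √399924] ≈ (1/2)(46 + 632.3954) = 339.1977.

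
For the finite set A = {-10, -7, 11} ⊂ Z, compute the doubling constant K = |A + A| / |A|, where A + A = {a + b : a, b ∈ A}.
K = |A + A| / |A| = 6/3 = 2

Enumerate A + A = {a + b : a, b ∈ A}. With |A| = 3, there are |A|^2 = 9 ordered sum pairs; collecting distinct values, A + A = {-20, -17, -14, 1, 4, 22}, so |A + A| = 6. Thus K = 6/3 = 2. For comparison, the minimum possible |A + A| over all 3-element sets is 2·3 − 1 = 5 (so min K = 5/3), attained only by arithmetic progressions.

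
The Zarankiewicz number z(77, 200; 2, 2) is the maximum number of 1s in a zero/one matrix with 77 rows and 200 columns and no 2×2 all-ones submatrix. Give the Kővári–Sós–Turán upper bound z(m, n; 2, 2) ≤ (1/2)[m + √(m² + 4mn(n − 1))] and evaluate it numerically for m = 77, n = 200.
z(77, 200; 2, 2) ≤ (1/2)[77 + √(77² + 4·77·200·199)] = (1/2)[77 + √12264329] = 1789.5232

Kővári–Sós–Turán: let r_1, ..., r_77 be the row sums and z = Σ r_i the total number of 1s. Each pair of columns can share at most one row with both entries 1 (else a 2×2 all-ones block appears), so Σ_i C(r_i, 2) ≤ C(200, 2) = 19900. By convexity Σ_i C(r_i, 2) ≥ 77·C(z/77, 2) = z(z − 77)/(2·77), giving z² − 77z − 77·200·199 ≤ 0 and hence z ≤ (1/2)[77 + √(5929 + 4·3064600)] = (1/2)[77 + √12264329] ≈ (1/2)(77 + 3502.0464) = 1789.5232.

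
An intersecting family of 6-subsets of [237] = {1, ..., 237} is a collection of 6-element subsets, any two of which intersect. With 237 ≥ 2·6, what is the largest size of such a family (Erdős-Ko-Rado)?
max |F| = C(236, 5) = 5845994232

Erdős-Ko-Rado (1961): when n ≥ 2k, max |F| = C(n−1, k−1). The bound is attained by the star {A : i ∈ A} for any fixed i ∈ [n]. Here C(237−1, 6−1) = C(236, 5) = 5845994232.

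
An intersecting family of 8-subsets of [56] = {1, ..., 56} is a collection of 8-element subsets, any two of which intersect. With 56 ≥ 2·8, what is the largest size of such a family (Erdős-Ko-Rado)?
max |F| = C(55, 7) = 202927725

Erdős-Ko-Rado (1961): when n ≥ 2k, max |F| = C(n−1, k−1). The bound is attained by the star {A : i ∈ A} for any fixed i ∈ [n]. Here C(56−1, 8−1) = C(55, 7) = 202927725.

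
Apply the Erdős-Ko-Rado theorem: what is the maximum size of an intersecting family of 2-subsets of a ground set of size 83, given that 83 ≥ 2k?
max |F| = C(82, 1) = 82

The Erdős-Ko-Rado theorem states: for n ≥ 2k, an intersecting family of k-subsets of an n-element set has size at most C(n − 1, k − 1), with equality for 'star' families {A ⊆ [n] : |A| = k, i ∈ A} (fix an element i). For n = 83, k = 2: C(82, 1) = 82.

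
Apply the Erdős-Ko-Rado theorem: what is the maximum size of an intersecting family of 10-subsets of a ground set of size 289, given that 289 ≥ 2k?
max |F| = C(288, 9) = 33108574303444640

Erdős-Ko-Rado (1961): when n ≥ 2k, max |F| = C(n−1, k−1). The bound is attained by the star {A : i ∈ A} for any fixed i ∈ [n]. Here C(289−1, 10−1) = C(288, 9) = 33108574303444640.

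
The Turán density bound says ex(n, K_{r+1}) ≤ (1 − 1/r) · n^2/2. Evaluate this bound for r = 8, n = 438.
Turán density bound = (7/8) · 438^2/2 = 335727/4 ≈ 83931.75

Turán's theorem: ex(n, K_{r+1}) is achieved by the complete r-partite Turán graph T(n, r) with parts as balanced as possible, and is at most (1 − 1/r) · n^2/2. For r = 8, n = 438: the density bound is (7/8) · 191844/2 = 335727/4 ≈ 83931.75. The integer-valued extremum is e(T(438, 8)) = 83931, which is strictly less than the density bound 335727/4 since 8 ∤ 438 (the parts of T(438, 8) cannot all be equal).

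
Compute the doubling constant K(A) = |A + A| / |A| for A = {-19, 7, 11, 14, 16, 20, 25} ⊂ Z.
K = |A + A| / |A| = 25/7

Enumerate A + A = {a + b : a, b ∈ A}. With |A| = 7, there are |A|^2 = 49 ordered sum pairs; collecting distinct values, A + A = {-38, -12, -8, -5, -3, 1, 6, 14, 18, 21, 22, 23, 25, 27, 28, 30, 31, 32, 34, 36, 39, 40, 41, 45, 50}, so |A + A| = 25. Thus K = 25/7. For comparison, the minimum possible |A + A| over all 7-element sets is 2·7 − 1 = 13 (so min K = 13/7), attained only by arithmetic progressions.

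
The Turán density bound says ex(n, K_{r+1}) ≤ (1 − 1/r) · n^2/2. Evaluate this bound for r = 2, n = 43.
Turán density bound = (1/2) · 43^2/2 = 1849/4 ≈ 462.25

Turán's theorem: ex(n, K_{r+1}) is achieved by the complete r-partite Turán graph T(n, r) with parts as balanced as possible, and is at most (1 − 1/r) · n^2/2. For r = 2, n = 43: the density bound is (1/2) · 1849/2 = 1849/4 ≈ 462.25. The integer-valued extremum is e(T(43, 2)) = 462, which is strictly less than the density bound 1849/4 since 2 ∤ 43 (the parts of T(43, 2) cannot all be equal).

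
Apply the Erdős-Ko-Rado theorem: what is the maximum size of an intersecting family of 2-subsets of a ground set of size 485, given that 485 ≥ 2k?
max |F| = C(484, 1) = 484

The Erdős-Ko-Rado theorem states: for n ≥ 2k, an intersecting family of k-subsets of an n-element set has size at most C(n − 1, k − 1), with equality for 'star' families {A ⊆ [n] : |A| = k, i ∈ A} (fix an element i). For n = 485, k = 2: C(484, 1) = 484.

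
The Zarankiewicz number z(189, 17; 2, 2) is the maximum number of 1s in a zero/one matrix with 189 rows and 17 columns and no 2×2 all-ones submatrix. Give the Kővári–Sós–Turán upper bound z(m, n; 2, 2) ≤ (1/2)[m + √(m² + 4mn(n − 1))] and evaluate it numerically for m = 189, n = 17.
z(189, 17; 2, 2) ≤ (1/2)[189 + √(189² + 4·189·17·16)] = (1/2)[189 + √241353] = 340.1385

Kővári–Sós–Turán: let r_1, ..., r_189 be the row sums and z = Σ r_i the total number of 1s. Each pair of columns can share at most one row with both entries 1 (else a 2×2 all-ones block appears), so Σ_i C(r_i, 2) ≤ C(17, 2) = 136. By convexity Σ_i C(r_i, 2) ≥ 189·C(z/189, 2) = z(z − 189)/(2·189), giving z² − 189z − 189·17·16 ≤ 0 and hence z ≤ (1/2)[189 + √(35721 + 4·51408)] = (1/2)[189 + √241353] ≈ (1/2)(189 + 491.2769) = 340.1385.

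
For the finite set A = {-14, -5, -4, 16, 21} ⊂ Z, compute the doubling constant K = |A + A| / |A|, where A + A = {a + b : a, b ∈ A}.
K = |A + A| / |A| = 15/5 = 3

Enumerate A + A = {a + b : a, b ∈ A}. With |A| = 5, there are |A|^2 = 25 ordered sum pairs; collecting distinct values, A + A = {-28, -19, -18, -10, -9, -8, 2, 7, 11, 12, 16, 17, 32, 37, 42}, so |A + A| = 15. Thus K = 15/5 = 3. For comparison, the minimum possible |A + A| over all 5-element sets is 2·5 − 1 = 9 (so min K = 9/5), attained only by arithmetic progressions.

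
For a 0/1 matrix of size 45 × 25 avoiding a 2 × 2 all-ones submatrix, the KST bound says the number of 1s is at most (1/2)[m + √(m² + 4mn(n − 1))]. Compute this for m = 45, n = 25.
z(45, 25; 2, 2) ≤ (1/2)[45 + √(45² + 4·45·25·24)] = (1/2)[45 + √110025] = 188.3501

Kővári–Sós–Turán: let r_1, ..., r_45 be the row sums and z = Σ r_i the total number of 1s. Each pair of columns can share at most one row with both entries 1 (else a 2×2 all-ones block appears), so Σ_i C(r_i, 2) ≤ C(25, 2) = 300. By convexity Σ_i C(r_i, 2) ≥ 45·C(z/45, 2) = z(z − 45)/(2·45), giving z² − 45z − 45·25·24 ≤ 0 and hence z ≤ (1/2)[45 + √(2025 + 4·27000)] = (1/2)[45 + √110025] ≈ (1/2)(45 + 331.7002) = 188.3501.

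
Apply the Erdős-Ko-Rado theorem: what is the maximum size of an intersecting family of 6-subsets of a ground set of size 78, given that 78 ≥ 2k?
max |F| = C(77, 5) = 19757815

The Erdős-Ko-Rado theorem states: for n ≥ 2k, an intersecting family of k-subsets of an n-element set has size at most C(n − 1, k − 1), with equality for 'star' families {A ⊆ [n] : |A| = k, i ∈ A} (fix an element i). For n = 78, k = 6: C(77, 5) = 19757815.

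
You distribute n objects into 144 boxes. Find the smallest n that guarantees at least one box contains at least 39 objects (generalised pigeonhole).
n = (39 − 1)·144 + 1 = 5473

By the generalised pigeonhole principle, to guarantee some box contains ≥ r objects we need more than (r − 1) · k objects total. Threshold: n = (r − 1) · k + 1. With r = 39 and k = 144: n = 38 · 144 + 1 = 5472 + 1 = 5473. For n = 5472 = 38 · 144, we can put exactly 38 objects in every box, avoiding 39 in any single one — so 5473 is tight.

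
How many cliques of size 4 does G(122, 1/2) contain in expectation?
E[# K_4] = C(122, 4) · (1/2)^C(4, 2) = 8783390 / 2^6 = 4391695/32 = 137240.46875

For each 4-subset S of vertices (there are C(122, 4) = 8783390 such S), let X_S = 1 if S induces a K_4 (all C(4, 2) = 6 edges present). Then P(X_S = 1) = (1/2)^6 = 1/64. By linearity of expectation, E[# K_4] = C(122, 4) · (1/2)^6 = 8783390 / 64 = 4391695/32 = 137240.46875.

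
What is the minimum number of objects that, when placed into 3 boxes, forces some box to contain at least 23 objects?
n = (23 − 1)·3 + 1 = 67

By the generalised pigeonhole principle, to guarantee some box contains ≥ r objects we need more than (r − 1) · k objects total. Threshold: n = (r − 1) · k + 1. With r = 23 and k = 3: n = 22 · 3 + 1 = 66 + 1 = 67. For n = 66 = 22 · 3, we can put exactly 22 objects in every box, avoiding 23 in any single one — so 67 is tight.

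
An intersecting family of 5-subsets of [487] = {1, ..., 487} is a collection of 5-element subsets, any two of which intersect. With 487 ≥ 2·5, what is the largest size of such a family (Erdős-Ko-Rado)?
max |F| = C(486, 4) = 2295933255

Erdős-Ko-Rado (1961): when n ≥ 2k, max |F| = C(n−1, k−1). The bound is attained by the star {A : i ∈ A} for any fixed i ∈ [n]. Here C(487−1, 5−1) = C(486, 4) = 2295933255.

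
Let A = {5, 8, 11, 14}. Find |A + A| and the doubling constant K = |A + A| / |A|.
K = |A + A| / |A| = 7/4

Enumerate A + A = {a + b : a, b ∈ A}. With |A| = 4, there are |A|^2 = 16 ordered sum pairs; collecting distinct values, A + A = {10, 13, 16, 19, 22, 25, 28}, so |A + A| = 7. Thus K = 7/4. Here |A + A| = 2|A| − 1 = 7, the minimum possible — so K = 7/4 is minimal, which holds iff A is an arithmetic progression.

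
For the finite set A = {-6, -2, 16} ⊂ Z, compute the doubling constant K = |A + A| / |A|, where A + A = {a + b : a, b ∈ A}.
K = |A + A| / |A| = 6/3 = 2

Enumerate A + A = {a + b : a, b ∈ A}. With |A| = 3, there are |A|^2 = 9 ordered sum pairs; collecting distinct values, A + A = {-12, -8, -4, 10, 14, 32}, so |A + A| = 6. Thus K = 6/3 = 2. For comparison, the minimum possible |A + A| over all 3-element sets is 2·3 − 1 = 5 (so min K = 5/3), attained only by arithmetic progressions.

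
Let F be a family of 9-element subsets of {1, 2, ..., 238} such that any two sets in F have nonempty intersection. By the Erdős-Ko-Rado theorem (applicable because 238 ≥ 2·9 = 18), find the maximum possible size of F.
max |F| = C(237, 8) = 219082287590595

The Erdős-Ko-Rado theorem states: for n ≥ 2k, an intersecting family of k-subsets of an n-element set has size at most C(n − 1, k − 1), with equality for 'star' families {A ⊆ [n] : |A| = k, i ∈ A} (fix an element i). For n = 238, k = 9: C(237, 8) = 219082287590595.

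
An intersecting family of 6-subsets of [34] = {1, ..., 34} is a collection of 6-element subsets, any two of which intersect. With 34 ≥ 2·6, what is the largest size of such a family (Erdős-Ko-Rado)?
max |F| = C(33, 5) = 237336

Erdős-Ko-Rado (1961): when n ≥ 2k, max |F| = C(n−1, k−1). The bound is attained by the star {A : i ∈ A} for any fixed i ∈ [n]. Here C(34−1, 6−1) = C(33, 5) = 237336.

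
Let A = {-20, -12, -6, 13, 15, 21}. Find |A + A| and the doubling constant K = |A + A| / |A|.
K = |A + A| / |A| = 19/6

Enumerate A + A = {a + b : a, b ∈ A}. With |A| = 6, there are |A|^2 = 36 ordered sum pairs; collecting distinct values, A + A = {-40, -32, -26, -24, -18, -12, -7, -5, 1, 3, 7, 9, 15, 26, 28, 30, 34, 36, 42}, so |A + A| = 19. Thus K = 19/6. For comparison, the minimum possible |A + A| over all 6-element sets is 2·6 − 1 = 11 (so min K = 11/6), attained only by arithmetic progressions.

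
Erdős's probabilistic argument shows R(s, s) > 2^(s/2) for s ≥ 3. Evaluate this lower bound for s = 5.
2^(5/2) = 5.6569; so R(5, 5) > 5.6569

Colour each edge of K_n uniformly at random with red/blue. The expected number of monochromatic K_5 is C(n, 5) · 2 · 2^(−C(5,2)). If C(n, 5) · 2^(1 − C(5,2)) < 1, then with positive probability no monochromatic K_5 exists, so R(5, 5) > n. The standard estimate C(n, 5) ≤ n^5/5! shows this inequality holds whenever n ≤ 2^(5/2) (since 5! · 2^(C(5,2) − 1) > 2^(5^2/2) ≥ n^5). Hence R(5, 5) > 2^(5/2) = 5.6569.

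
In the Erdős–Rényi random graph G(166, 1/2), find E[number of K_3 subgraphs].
E[# K_3] = C(166, 3) · (1/2)^C(3, 2) = 748660 / 2^3 = 187165/2 = 93582.5

For each 3-subset S of vertices (there are C(166, 3) = 748660 such S), let X_S = 1 if S induces a K_3 (all C(3, 2) = 3 edges present). Then P(X_S = 1) = (1/2)^3 = 1/8. By linearity of expectation, E[# K_3] = C(166, 3) · (1/2)^3 = 748660 / 8 = 187165/2 = 93582.5.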